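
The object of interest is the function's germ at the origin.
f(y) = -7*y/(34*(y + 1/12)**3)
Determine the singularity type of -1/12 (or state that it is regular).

The denominator factor y + 1/12 vanishes at -1/12 and appears to the power 3; the numerator there equals 7/408, nonzero, and no other factor vanishes.
Hence a pole whose order is the multiplicity, 3.

The point is a pole of order 3.


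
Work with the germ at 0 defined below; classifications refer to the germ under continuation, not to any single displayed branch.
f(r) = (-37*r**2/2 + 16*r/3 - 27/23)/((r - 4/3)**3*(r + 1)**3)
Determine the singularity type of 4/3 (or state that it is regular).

The point is a pole of order 3.

The denominator factor r - 4/3 vanishes at 4/3 and appears to the power 3; the numerator there equals -5579/207, nonzero, and no other factor vanishes.
Hence a pole whose order is the multiplicity, 3.


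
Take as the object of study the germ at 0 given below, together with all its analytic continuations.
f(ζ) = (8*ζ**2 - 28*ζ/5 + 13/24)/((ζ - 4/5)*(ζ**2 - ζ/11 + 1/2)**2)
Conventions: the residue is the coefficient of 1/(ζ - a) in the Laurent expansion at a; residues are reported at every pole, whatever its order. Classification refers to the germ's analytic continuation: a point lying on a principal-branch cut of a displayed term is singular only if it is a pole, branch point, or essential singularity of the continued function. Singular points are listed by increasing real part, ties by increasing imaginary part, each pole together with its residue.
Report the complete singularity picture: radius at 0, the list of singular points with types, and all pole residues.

Denominator factor (ζ**2 - ζ/11 + 1/2)^2: discriminant -241/121, complex-conjugate roots (1/22) + ((1/22)*sqrt(241))*i and (1/22) - ((1/22)*sqrt(241))*i; poles of order 2, moduli (1/2)*sqrt(2) and (1/2)*sqrt(2).
Denominator factor (ζ - 4/5): pole of order 1 at 4/5, modulus 4/5.
The radius of convergence is the smallest modulus among the singular points: (1/2)*sqrt(2).
The factor ζ**2 - ζ/11 + 1/2 splits as (ζ - a)(ζ - a') with a = (1/22) - ((1/22)*sqrt(241))*i, a' = (1/22) + ((1/22)*sqrt(241))*i. At the order-2 pole a set g(ζ) = (ζ - a)^2*f(ζ) = [(8*ζ**2 - 28*ζ/5 + 13/24)/(ζ - 4/5)] / (ζ - a')^2.
Order-2 pole: residue = g'(a); g'((1/22) - ((1/22)*sqrt(241))*i) = (-2144725/4134828) - ((2483770267/120077472534)*sqrt(241))*i, so the residue is (-2144725/4134828) - ((2483770267/120077472534)*sqrt(241))*i.
The factor ζ**2 - ζ/11 + 1/2 splits as (ζ - a)(ζ - a') with a = (1/22) + ((1/22)*sqrt(241))*i, a' = (1/22) - ((1/22)*sqrt(241))*i. At the order-2 pole a set g(ζ) = (ζ - a)^2*f(ζ) = [(8*ζ**2 - 28*ζ/5 + 13/24)/(ζ - 4/5)] / (ζ - a')^2.
Order-2 pole: residue = g'(a); g'((1/22) + ((1/22)*sqrt(241))*i) = (-2144725/4134828) + ((2483770267/120077472534)*sqrt(241))*i, so the residue is (-2144725/4134828) + ((2483770267/120077472534)*sqrt(241))*i.
At the order-1 pole 4/5 set g(ζ) = (ζ - (4/5))*f(ζ) = (8*ζ**2 - 28*ζ/5 + 13/24)/(ζ**2 - ζ/11 + 1/2)**2.
Simple pole: residue = g(a) at a = 4/5, which is 2144725/2067414.
List the singular points by increasing real part (a conjugate pair: the negative imaginary part first).

Radius of convergence at 0: (1/2)*sqrt(2).
At (1/22) - ((1/22)*sqrt(241))*i: a pole of order 2; residue (-2144725/4134828) - ((2483770267/120077472534)*sqrt(241))*i.
At (1/22) + ((1/22)*sqrt(241))*i: a pole of order 2; residue (-2144725/4134828) + ((2483770267/120077472534)*sqrt(241))*i.
At 4/5: a pole of order 1; residue 2144725/2067414.


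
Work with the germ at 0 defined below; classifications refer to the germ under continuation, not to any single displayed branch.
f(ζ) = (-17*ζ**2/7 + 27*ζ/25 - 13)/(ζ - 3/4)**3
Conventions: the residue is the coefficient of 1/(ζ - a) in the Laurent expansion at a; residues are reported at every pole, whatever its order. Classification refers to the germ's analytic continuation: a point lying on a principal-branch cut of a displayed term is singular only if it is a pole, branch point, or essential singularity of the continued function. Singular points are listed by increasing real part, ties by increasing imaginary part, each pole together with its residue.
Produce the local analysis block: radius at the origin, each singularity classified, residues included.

Radius of convergence at 0: 3/4.
At 3/4: a pole of order 3; residue -17/7.

Denominator factor (ζ - 3/4)^3: pole of order 3 at 3/4, modulus 3/4.
The radius of convergence is the smallest modulus among the singular points: 3/4.
At the order-3 pole 3/4 set g(ζ) = (ζ - (3/4))^3*f(ζ) = -17*ζ**2/7 + 27*ζ/25 - 13.
Order-3 pole: residue = g''(a)/2; g''(3/4) = -34/7, so the residue is -17/7.


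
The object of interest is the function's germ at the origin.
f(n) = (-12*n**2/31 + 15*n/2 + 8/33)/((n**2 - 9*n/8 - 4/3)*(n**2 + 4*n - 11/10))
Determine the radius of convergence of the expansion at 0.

Denominator factor (n**2 - 9*n/8 - 4/3): discriminant 1267/192, real irrational roots 9/16 + (1/48)*sqrt(3801) and 9/16 - (1/48)*sqrt(3801); poles of order 1, moduli 9/16 + (1/48)*sqrt(3801) and -9/16 + (1/48)*sqrt(3801).
Denominator factor (n**2 + 4*n - 11/10): discriminant 102/5, real irrational roots -2 + (1/10)*sqrt(510) and -2 - (1/10)*sqrt(510); poles of order 1, moduli -2 + (1/10)*sqrt(510) and 2 + (1/10)*sqrt(510).
The radius of convergence is the smallest modulus among the singular points: -2 + (1/10)*sqrt(510).

The radius of convergence is -2 + (1/10)*sqrt(510).


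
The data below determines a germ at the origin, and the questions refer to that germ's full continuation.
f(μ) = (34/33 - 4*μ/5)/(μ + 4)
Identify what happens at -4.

The denominator factor μ + 4 vanishes at -4 and appears to the power 1; the numerator there equals 698/165, nonzero, and no other factor vanishes.
Hence a pole whose order is the multiplicity, 1.

The point is a pole of order 1.


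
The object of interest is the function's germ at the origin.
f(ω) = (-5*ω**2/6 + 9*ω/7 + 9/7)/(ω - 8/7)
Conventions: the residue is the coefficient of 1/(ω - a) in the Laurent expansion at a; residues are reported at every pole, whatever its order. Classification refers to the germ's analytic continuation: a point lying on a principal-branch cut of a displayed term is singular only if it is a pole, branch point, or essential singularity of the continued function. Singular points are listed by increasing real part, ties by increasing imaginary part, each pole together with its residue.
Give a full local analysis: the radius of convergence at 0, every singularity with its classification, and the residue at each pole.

Radius of convergence at 0: 8/7.
At 8/7: a pole of order 1; residue 5/3.

Denominator factor (ω - 8/7): pole of order 1 at 8/7, modulus 8/7.
The radius of convergence is the smallest modulus among the singular points: 8/7.
At the order-1 pole 8/7 set g(ω) = (ω - (8/7))*f(ω) = -5*ω**2/6 + 9*ω/7 + 9/7.
Simple pole: residue = g(a) at a = 8/7, which is 5/3.


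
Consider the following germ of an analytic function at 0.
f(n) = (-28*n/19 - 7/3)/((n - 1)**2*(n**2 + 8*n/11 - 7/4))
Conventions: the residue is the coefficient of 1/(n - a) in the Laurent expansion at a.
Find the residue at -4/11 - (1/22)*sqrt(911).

The residue is -191576/19 + (17346868/51927)*sqrt(911).

The factor n**2 + 8*n/11 - 7/4 splits as (n - a)(n - a') with a = -4/11 - (1/22)*sqrt(911), a' = -4/11 + (1/22)*sqrt(911). At the order-1 pole a set g(n) = (n - a)*f(n) = [(-28*n/19 - 7/3)/(n - 1)**2] / (n - a').
Simple pole: residue = g(a) at a = -4/11 - (1/22)*sqrt(911), which is -191576/19 + (17346868/51927)*sqrt(911).


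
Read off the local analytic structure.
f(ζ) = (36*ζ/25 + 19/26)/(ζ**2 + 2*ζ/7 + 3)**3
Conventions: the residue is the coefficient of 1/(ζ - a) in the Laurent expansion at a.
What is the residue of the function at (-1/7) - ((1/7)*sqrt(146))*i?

The factor ζ**2 + 2*ζ/7 + 3 splits as (ζ - a)(ζ - a') with a = (-1/7) - ((1/7)*sqrt(146))*i, a' = (-1/7) + ((1/7)*sqrt(146))*i. At the order-3 pole a set g(ζ) = (ζ - a)^3*f(ζ) = [36*ζ/25 + 19/26] / (ζ - a')^3.
Order-3 pole: residue = g''(a)/2; g''((-1/7) - ((1/7)*sqrt(146))*i) = ((17207967/16183107200)*sqrt(146))*i, so the residue is ((17207967/32366214400)*sqrt(146))*i.

The residue is ((17207967/32366214400)*sqrt(146))*i.


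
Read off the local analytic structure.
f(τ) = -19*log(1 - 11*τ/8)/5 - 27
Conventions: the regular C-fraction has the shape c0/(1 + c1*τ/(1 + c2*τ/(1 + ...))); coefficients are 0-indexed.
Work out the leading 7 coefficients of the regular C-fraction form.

Taylor coefficients (expand at 0): a_0 = -27, a_1 = 209/40, a_2 = 2299/640, a_3 = 25289/7680, a_4 = 278179/81920, a_5 = 3059969/819200, a_6 = 33659659/7864320.
c0 = a_0 = -27. Peel one level at a time: if S = 1 + c*τ/S' with S'(0) = 1, then c is the τ-coefficient of S and S' = c*τ/(S - 1).
S_1 = c0/f = 1 + (209/1080)*τ + (397727/2332800)*τ^2 + ...; c1 = 209/1080.
S_2 = c1*τ/(S_1 - 1) = 1 + (-1903/2160)*τ + (-121/768)*τ^2 + ...; c2 = -1903/2160.
S_3 = c2*τ/(S_2 - 1) = 1 + (-495/2768)*τ + (-5445/59858)*τ^2 + ...; c3 = -495/2768.
S_4 = c3*τ/(S_3 - 1) = 1 + (-88/173)*τ + (-121/960)*τ^2 + ...; c4 = -88/173.
S_5 = c4*τ/(S_4 - 1) = 1 + (-1903/7680)*τ + (-6426431/58982400)*τ^2 + ...; c5 = -1903/7680.
S_6 = c5*τ/(S_5 - 1) = 1 + (-3377/7680)*τ + ...; c6 = -3377/7680.

The regular C-fraction coefficients are [-27, 209/1080, -1903/2160, -495/2768, -88/173, -1903/7680, -3377/7680].


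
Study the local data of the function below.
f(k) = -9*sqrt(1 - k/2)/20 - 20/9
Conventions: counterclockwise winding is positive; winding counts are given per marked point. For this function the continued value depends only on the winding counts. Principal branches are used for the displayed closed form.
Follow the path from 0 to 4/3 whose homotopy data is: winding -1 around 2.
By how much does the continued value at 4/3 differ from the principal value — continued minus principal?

The rational part is single-valued and drops out of the difference; each branch term changes only by its own monodromy.
(-9/20)*sqrt(1 - k/(2)): winding -1 is odd, the square root flips sign, contributing -2*(-9/20)*sqrt(1 - (4/3)/(2)) = -2*(-9/20)*sqrt(1/3) = (3/10)*sqrt(3).
Summing the contributions at k = 4/3 gives (3/10)*sqrt(3).

Continued minus principal equals (3/10)*sqrt(3).


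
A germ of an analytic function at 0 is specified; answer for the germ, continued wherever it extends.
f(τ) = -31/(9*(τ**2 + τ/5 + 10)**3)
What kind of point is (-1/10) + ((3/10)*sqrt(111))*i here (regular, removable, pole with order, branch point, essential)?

The denominator factor τ**2 + τ/5 + 10 vanishes at (-1/10) + ((3/10)*sqrt(111))*i and appears to the power 3; the numerator there equals -31/9, nonzero, and no other factor vanishes.
Hence a pole whose order is the multiplicity, 3.

The point is a pole of order 3.


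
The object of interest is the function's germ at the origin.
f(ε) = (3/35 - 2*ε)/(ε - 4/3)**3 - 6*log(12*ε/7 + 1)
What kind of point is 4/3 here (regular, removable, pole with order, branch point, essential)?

The denominator factor ε - 4/3 vanishes at 4/3 and appears to the power 3; the numerator there equals -271/105, nonzero, and no other factor vanishes.
The branch terms are analytic at this point.
Hence a pole whose order is the multiplicity, 3.

The point is a pole of order 3.


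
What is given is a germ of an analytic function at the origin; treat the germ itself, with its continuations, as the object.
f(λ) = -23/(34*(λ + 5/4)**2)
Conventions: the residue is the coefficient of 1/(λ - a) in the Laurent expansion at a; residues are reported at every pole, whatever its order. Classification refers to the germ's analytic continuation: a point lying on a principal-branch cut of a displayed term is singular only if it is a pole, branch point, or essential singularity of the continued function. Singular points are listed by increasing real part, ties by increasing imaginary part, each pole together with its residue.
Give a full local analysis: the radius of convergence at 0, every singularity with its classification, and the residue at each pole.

Denominator factor (λ + 5/4)^2: pole of order 2 at -5/4, modulus 5/4.
The radius of convergence is the smallest modulus among the singular points: 5/4.
At the order-2 pole -5/4 set g(λ) = (λ - (-5/4))^2*f(λ) = -23/34.
Order-2 pole: residue = g'(a); g'(-5/4) = 0, so the residue is 0.

Radius of convergence at 0: 5/4.
At -5/4: a pole of order 2; residue 0.


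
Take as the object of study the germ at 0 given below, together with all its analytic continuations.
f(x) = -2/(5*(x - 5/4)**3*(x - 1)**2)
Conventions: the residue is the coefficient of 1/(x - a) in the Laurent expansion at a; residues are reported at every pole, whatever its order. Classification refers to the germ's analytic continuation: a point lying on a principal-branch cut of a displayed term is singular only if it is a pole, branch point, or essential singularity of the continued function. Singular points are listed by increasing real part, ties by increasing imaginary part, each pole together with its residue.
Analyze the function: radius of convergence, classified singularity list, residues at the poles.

Denominator factor (x - 1)^2: pole of order 2 at 1, modulus 1.
Denominator factor (x - 5/4)^3: pole of order 3 at 5/4, modulus 5/4.
The radius of convergence is the smallest modulus among the singular points: 1.
At the order-2 pole 1 set g(x) = (x - (1))^2*f(x) = -2/(5*(x - 5/4)**3).
Order-2 pole: residue = g'(a); g'(1) = 1536/5, so the residue is 1536/5.
At the order-3 pole 5/4 set g(x) = (x - (5/4))^3*f(x) = -2/(5*(x - 1)**2).
Order-3 pole: residue = g''(a)/2; g''(5/4) = -3072/5, so the residue is -1536/5.
List the singular points by increasing real part (a conjugate pair: the negative imaginary part first).

Radius of convergence at 0: 1.
At 1: a pole of order 2; residue 1536/5.
At 5/4: a pole of order 3; residue -1536/5.


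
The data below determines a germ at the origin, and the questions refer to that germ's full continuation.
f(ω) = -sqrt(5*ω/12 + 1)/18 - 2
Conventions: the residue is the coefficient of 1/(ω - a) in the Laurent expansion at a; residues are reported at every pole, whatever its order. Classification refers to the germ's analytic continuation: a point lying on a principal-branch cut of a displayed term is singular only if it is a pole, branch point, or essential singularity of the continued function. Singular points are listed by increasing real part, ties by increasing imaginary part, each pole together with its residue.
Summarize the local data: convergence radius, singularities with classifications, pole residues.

Branch term (-1/18)*sqrt(1 - ω/(-12/5)): its argument vanishes at ω = -12/5, a square-root branch point, modulus 12/5.
The radius of convergence is the smallest modulus among the singular points: 12/5.

Radius of convergence at 0: 12/5.
At -12/5: an algebraic (square-root) branch point.


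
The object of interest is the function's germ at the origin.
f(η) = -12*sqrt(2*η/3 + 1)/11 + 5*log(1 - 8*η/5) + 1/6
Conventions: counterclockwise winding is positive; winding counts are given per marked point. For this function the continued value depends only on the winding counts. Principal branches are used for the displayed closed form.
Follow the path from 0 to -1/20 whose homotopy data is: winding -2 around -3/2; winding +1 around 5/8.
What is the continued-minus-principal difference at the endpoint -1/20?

Continued minus principal equals (10)*pi*i.

The rational part is single-valued and drops out of the difference; each branch term changes only by its own monodromy.
(-12/11)*sqrt(1 - η/(-3/2)): winding -2 is even, the square root returns to the same sheet, contribution 0.
(5)*log(1 - η/(5/8)): each positive loop around 5/8 adds 2*pi*i to the log, so winding +1 contributes (5)*(1)*2*pi*i = (10)*pi*i.
Summing the contributions at η = -1/20 gives (10)*pi*i.


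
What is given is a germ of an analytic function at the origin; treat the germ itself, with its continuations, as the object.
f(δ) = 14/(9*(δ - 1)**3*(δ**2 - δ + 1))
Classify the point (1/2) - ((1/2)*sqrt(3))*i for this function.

The point is a pole of order 1.

The denominator factor δ**2 - δ + 1 vanishes at (1/2) - ((1/2)*sqrt(3))*i and appears to the power 1; the numerator there equals 14/9, nonzero, and no other factor vanishes.
Hence a pole whose order is the multiplicity, 1.


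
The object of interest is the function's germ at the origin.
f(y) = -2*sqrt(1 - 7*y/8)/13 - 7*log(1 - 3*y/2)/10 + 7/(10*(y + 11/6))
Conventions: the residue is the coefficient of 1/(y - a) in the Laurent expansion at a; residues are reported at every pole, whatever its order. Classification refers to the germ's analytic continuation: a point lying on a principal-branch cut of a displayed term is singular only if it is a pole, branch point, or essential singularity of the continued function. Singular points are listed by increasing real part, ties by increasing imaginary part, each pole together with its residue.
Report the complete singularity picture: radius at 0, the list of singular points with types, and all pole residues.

Radius of convergence at 0: 2/3.
At -11/6: a pole of order 1; residue 7/10.
At 2/3: a logarithmic branch point.
At 8/7: an algebraic (square-root) branch point.

Denominator factor (y + 11/6): pole of order 1 at -11/6, modulus 11/6.
Branch term (-7/10)*log(1 - y/(2/3)): its argument vanishes at y = 2/3, a logarithmic branch point, modulus 2/3.
Branch term (-2/13)*sqrt(1 - y/(8/7)): its argument vanishes at y = 8/7, a square-root branch point, modulus 8/7.
The radius of convergence is the smallest modulus among the singular points: 2/3.
The branch terms are analytic at -11/6 and contribute nothing to the residue; only the rational part matters.
At the order-1 pole -11/6 set g(y) = (y - (-11/6))*(rational part) = 7/10.
Simple pole: residue = g(a) at a = -11/6, which is 7/10.
List the singular points by increasing real part (a conjugate pair: the negative imaginary part first).


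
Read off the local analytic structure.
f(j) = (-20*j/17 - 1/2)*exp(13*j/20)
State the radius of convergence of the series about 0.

The factor exp(13*j/20) is entire and contributes no finite singular point.
The polynomial part has no poles.
No finite singular points: the Taylor series at 0 converges everywhere.

The radius of convergence is infinite.


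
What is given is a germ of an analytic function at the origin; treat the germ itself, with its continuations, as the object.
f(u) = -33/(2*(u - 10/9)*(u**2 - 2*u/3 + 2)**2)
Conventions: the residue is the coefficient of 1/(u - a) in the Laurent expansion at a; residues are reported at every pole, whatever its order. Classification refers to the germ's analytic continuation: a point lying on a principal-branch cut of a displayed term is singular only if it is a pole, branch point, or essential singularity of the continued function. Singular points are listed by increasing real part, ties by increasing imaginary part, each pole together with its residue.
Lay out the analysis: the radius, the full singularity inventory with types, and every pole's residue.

Radius of convergence at 0: 10/9.
At (1/3) - ((1/3)*sqrt(17))*i: a pole of order 2; residue (216513/163216) + ((7128891/23584712)*sqrt(17))*i.
At (1/3) + ((1/3)*sqrt(17))*i: a pole of order 2; residue (216513/163216) - ((7128891/23584712)*sqrt(17))*i.
At 10/9: a pole of order 1; residue -216513/81608.


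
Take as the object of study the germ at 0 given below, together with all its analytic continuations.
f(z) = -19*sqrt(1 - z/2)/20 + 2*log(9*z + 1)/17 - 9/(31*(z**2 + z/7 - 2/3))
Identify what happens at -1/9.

The point is a logarithmic branch point.

The term (2/17)*log(1 - z/(-1/9)) has argument 1 - -1/9/(-1/9) = 0 at -1/9: a logarithmic (infinitely-sheeted) branch point; the remaining terms are analytic or single-valued there.


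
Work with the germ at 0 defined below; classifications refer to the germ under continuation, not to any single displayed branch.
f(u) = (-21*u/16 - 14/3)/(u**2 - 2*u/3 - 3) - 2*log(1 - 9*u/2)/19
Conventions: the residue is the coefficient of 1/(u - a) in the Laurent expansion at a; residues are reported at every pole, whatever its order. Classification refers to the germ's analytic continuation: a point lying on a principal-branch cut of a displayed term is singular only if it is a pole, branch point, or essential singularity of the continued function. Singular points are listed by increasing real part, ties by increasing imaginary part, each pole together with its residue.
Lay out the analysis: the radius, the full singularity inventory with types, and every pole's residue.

Radius of convergence at 0: 2/9.
At 1/3 - (2/3)*sqrt(7): a pole of order 1; residue -21/32 + (35/64)*sqrt(7).
At 2/9: a logarithmic branch point.
At 1/3 + (2/3)*sqrt(7): a pole of order 1; residue -21/32 - (35/64)*sqrt(7).

Denominator factor (u**2 - 2*u/3 - 3): discriminant 112/9, real irrational roots 1/3 + (2/3)*sqrt(7) and 1/3 - (2/3)*sqrt(7); poles of order 1, moduli 1/3 + (2/3)*sqrt(7) and -1/3 + (2/3)*sqrt(7).
Branch term (-2/19)*log(1 - u/(2/9)): its argument vanishes at u = 2/9, a logarithmic branch point, modulus 2/9.
The radius of convergence is the smallest modulus among the singular points: 2/9.
The branch term is analytic at 1/3 - (2/3)*sqrt(7) and contributes nothing to the residue; only the rational part matters.
The factor u**2 - 2*u/3 - 3 splits as (u - a)(u - a') with a = 1/3 - (2/3)*sqrt(7), a' = 1/3 + (2/3)*sqrt(7). At the order-1 pole a set g(u) = (u - a)*(rational part) = [-21*u/16 - 14/3] / (u - a').
Simple pole: residue = g(a) at a = 1/3 - (2/3)*sqrt(7), which is -21/32 + (35/64)*sqrt(7).
The branch term is analytic at 1/3 + (2/3)*sqrt(7) and contributes nothing to the residue; only the rational part matters.
The factor u**2 - 2*u/3 - 3 splits as (u - a)(u - a') with a = 1/3 + (2/3)*sqrt(7), a' = 1/3 - (2/3)*sqrt(7). At the order-1 pole a set g(u) = (u - a)*(rational part) = [-21*u/16 - 14/3] / (u - a').
Simple pole: residue = g(a) at a = 1/3 + (2/3)*sqrt(7), which is -21/32 - (35/64)*sqrt(7).
List the singular points by increasing real part (a conjugate pair: the negative imaginary part first).


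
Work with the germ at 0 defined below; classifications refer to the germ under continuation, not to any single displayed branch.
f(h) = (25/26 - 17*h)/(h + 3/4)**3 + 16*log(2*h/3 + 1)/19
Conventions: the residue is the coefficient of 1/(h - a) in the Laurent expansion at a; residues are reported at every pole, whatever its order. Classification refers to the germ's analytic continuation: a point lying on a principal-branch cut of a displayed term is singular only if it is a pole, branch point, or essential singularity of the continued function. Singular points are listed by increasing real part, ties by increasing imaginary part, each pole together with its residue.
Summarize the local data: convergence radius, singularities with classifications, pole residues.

Radius of convergence at 0: 3/4.
At -3/2: a logarithmic branch point.
At -3/4: a pole of order 3; residue 0.

Denominator factor (h + 3/4)^3: pole of order 3 at -3/4, modulus 3/4.
Branch term (16/19)*log(1 - h/(-3/2)): its argument vanishes at h = -3/2, a logarithmic branch point, modulus 3/2.
The radius of convergence is the smallest modulus among the singular points: 3/4.
The branch term is analytic at -3/4 and contributes nothing to the residue; only the rational part matters.
At the order-3 pole -3/4 set g(h) = (h - (-3/4))^3*(rational part) = 25/26 - 17*h.
Order-3 pole: residue = g''(a)/2; g''(-3/4) = 0, so the residue is 0.
List the singular points by increasing real part (a conjugate pair: the negative imaginary part first).


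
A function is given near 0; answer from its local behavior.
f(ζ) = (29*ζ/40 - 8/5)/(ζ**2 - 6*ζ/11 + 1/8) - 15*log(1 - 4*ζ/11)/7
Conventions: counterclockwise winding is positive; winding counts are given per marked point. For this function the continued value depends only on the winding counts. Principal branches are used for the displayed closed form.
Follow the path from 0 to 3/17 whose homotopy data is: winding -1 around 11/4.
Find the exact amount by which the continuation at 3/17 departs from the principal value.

Continued minus principal equals (30/7)*pi*i.

The rational part is single-valued and drops out of the difference; each branch term changes only by its own monodromy.
(-15/7)*log(1 - ζ/(11/4)): each positive loop around 11/4 adds 2*pi*i to the log, so winding -1 contributes (-15/7)*(-1)*2*pi*i = (30/7)*pi*i.
Summing the contributions at ζ = 3/17 gives (30/7)*pi*i.


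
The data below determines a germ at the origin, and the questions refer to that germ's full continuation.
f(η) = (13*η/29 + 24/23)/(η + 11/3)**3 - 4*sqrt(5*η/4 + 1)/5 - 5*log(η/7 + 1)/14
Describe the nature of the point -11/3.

The denominator factor η + 11/3 vanishes at -11/3 and appears to the power 3; the numerator there equals -1201/2001, nonzero, and no other factor vanishes.
The branch terms are analytic at this point.
Hence a pole whose order is the multiplicity, 3.

The point is a pole of order 3.


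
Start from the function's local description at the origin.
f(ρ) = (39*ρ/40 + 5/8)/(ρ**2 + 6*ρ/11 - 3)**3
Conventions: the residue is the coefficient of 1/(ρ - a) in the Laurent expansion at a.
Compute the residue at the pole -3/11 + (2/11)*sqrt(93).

The residue is (1156639/2745538560)*sqrt(93).

The factor ρ**2 + 6*ρ/11 - 3 splits as (ρ - a)(ρ - a') with a = -3/11 + (2/11)*sqrt(93), a' = -3/11 - (2/11)*sqrt(93). At the order-3 pole a set g(ρ) = (ρ - a)^3*f(ρ) = [39*ρ/40 + 5/8] / (ρ - a')^3.
Order-3 pole: residue = g''(a)/2; g''(-3/11 + (2/11)*sqrt(93)) = (1156639/1372769280)*sqrt(93), so the residue is (1156639/2745538560)*sqrt(93).


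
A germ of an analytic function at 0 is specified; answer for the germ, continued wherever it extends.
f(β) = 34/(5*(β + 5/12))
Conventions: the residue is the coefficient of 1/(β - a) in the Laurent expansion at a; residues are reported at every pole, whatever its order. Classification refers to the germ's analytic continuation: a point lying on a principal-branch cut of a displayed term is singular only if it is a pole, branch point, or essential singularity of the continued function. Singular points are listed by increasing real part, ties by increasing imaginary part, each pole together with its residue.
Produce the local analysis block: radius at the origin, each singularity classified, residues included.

Radius of convergence at 0: 5/12.
At -5/12: a pole of order 1; residue 34/5.

Denominator factor (β + 5/12): pole of order 1 at -5/12, modulus 5/12.
The radius of convergence is the smallest modulus among the singular points: 5/12.
At the order-1 pole -5/12 set g(β) = (β - (-5/12))*f(β) = 34/5.
Simple pole: residue = g(a) at a = -5/12, which is 34/5.


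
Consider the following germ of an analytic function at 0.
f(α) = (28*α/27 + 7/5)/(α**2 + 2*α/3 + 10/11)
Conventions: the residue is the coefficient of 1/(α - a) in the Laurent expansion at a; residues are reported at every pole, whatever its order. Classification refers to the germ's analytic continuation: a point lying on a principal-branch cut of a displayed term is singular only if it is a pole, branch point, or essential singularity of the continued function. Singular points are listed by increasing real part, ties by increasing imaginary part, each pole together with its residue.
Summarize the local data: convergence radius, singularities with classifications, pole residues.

Denominator factor (α**2 + 2*α/3 + 10/11): discriminant -316/99, complex-conjugate roots (-1/3) + ((1/33)*sqrt(869))*i and (-1/3) - ((1/33)*sqrt(869))*i; poles of order 1, moduli (1/11)*sqrt(110) and (1/11)*sqrt(110).
The radius of convergence is the smallest modulus among the singular points: (1/11)*sqrt(110).
The factor α**2 + 2*α/3 + 10/11 splits as (α - a)(α - a') with a = (-1/3) - ((1/33)*sqrt(869))*i, a' = (-1/3) + ((1/33)*sqrt(869))*i. At the order-1 pole a set g(α) = (α - a)*f(α) = [28*α/27 + 7/5] / (α - a').
Simple pole: residue = g(a) at a = (-1/3) - ((1/33)*sqrt(869))*i, which is (14/27) + ((427/21330)*sqrt(869))*i.
The factor α**2 + 2*α/3 + 10/11 splits as (α - a)(α - a') with a = (-1/3) + ((1/33)*sqrt(869))*i, a' = (-1/3) - ((1/33)*sqrt(869))*i. At the order-1 pole a set g(α) = (α - a)*f(α) = [28*α/27 + 7/5] / (α - a').
Simple pole: residue = g(a) at a = (-1/3) + ((1/33)*sqrt(869))*i, which is (14/27) - ((427/21330)*sqrt(869))*i.
List the singular points by increasing real part (a conjugate pair: the negative imaginary part first).

Radius of convergence at 0: (1/11)*sqrt(110).
At (-1/3) - ((1/33)*sqrt(869))*i: a pole of order 1; residue (14/27) + ((427/21330)*sqrt(869))*i.
At (-1/3) + ((1/33)*sqrt(869))*i: a pole of order 1; residue (14/27) - ((427/21330)*sqrt(869))*i.


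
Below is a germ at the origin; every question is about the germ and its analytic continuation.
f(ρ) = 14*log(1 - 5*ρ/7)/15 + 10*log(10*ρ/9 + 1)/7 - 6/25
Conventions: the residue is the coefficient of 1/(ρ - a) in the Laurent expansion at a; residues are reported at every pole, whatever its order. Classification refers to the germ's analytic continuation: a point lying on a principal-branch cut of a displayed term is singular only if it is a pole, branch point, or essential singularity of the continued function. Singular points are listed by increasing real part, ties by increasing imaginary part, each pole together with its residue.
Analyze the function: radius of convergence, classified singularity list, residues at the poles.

Radius of convergence at 0: 9/10.
At -9/10: a logarithmic branch point.
At 7/5: a logarithmic branch point.

Branch term (10/7)*log(1 - ρ/(-9/10)): its argument vanishes at ρ = -9/10, a logarithmic branch point, modulus 9/10.
Branch term (14/15)*log(1 - ρ/(7/5)): its argument vanishes at ρ = 7/5, a logarithmic branch point, modulus 7/5.
The radius of convergence is the smallest modulus among the singular points: 9/10.
List the singular points by increasing real part (a conjugate pair: the negative imaginary part first).


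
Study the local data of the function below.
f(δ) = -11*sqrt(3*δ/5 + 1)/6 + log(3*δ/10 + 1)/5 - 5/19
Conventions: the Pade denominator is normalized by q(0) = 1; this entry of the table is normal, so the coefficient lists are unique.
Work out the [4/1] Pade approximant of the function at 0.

Taylor coefficients needed (expand at 0): a_0 = -239/114, a_1 = -49/100, a_2 = 147/2000, a_3 = -459/20000, a_4 = 7101/800000, a_5 = -152037/40000000.
Write the denominator as Q(δ) = 1 + q1*δ. Requiring Q*f - P = O(δ^6) with deg P <= 4 kills the coefficients of δ^5..δ^5 in Q*f:
  δ^5: a_5 + q1*a_4 = 0, i.e. -152037/40000000 + (7101/800000)*q1 = 0.
Solving this linear system: q1 = 5631/13150.
The numerator is Q*f truncated at degree 4: P0 = a_0 = -239/114; P1 = a_1 + q1*a_0 = -173364/124925; P2 = a_2 + q1*a_1 = -358533/2630000; P3 = a_3 + q1*a_2 = 56043/6575000; P4 = a_4 + q1*a_3 = -1000701/1052000000.

The Pade approximant has numerator coefficients [-239/114, -173364/124925, -358533/2630000, 56043/6575000, -1000701/1052000000]; denominator coefficients [1, 5631/13150].


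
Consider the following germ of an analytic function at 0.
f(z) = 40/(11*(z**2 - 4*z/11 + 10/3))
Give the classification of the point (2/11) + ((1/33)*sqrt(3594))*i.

The point is a pole of order 1.

The denominator factor z**2 - 4*z/11 + 10/3 vanishes at (2/11) + ((1/33)*sqrt(3594))*i and appears to the power 1; the numerator there equals 40/11, nonzero, and no other factor vanishes.
Hence a pole whose order is the multiplicity, 1.


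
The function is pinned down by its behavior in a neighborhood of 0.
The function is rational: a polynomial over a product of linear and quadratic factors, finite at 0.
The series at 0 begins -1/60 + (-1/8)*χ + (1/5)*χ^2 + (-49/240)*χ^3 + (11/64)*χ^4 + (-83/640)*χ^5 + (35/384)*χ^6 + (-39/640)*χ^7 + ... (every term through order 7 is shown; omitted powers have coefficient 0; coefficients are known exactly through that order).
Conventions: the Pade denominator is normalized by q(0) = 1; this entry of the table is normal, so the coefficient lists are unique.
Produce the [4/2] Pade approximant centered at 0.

The Pade approximant has numerator coefficients [-1/60, -4913/33876, 4913/112920, -4913/451680, 4913/2710080]; denominator coefficients [1, 6785/5646, 1417/3764].

Taylor coefficients needed (read off): a_0 = -1/60, a_1 = -1/8, a_2 = 1/5, a_3 = -49/240, a_4 = 11/64, a_5 = -83/640, a_6 = 35/384.
Write the denominator as Q(χ) = 1 + q1*χ + q2*χ^2. Requiring Q*f - P = O(χ^7) with deg P <= 4 kills the coefficients of χ^5..χ^6 in Q*f:
  χ^5: a_5 + q1*a_4 + q2*a_3 = 0, i.e. -83/640 + (11/64)*q1 + (-49/240)*q2 = 0.
  χ^6: a_6 + q1*a_5 + q2*a_4 = 0, i.e. 35/384 + (-83/640)*q1 + (11/64)*q2 = 0.
Solving this linear system: q1 = 6785/5646, q2 = 1417/3764.
The numerator is Q*f truncated at degree 4: P0 = a_0 = -1/60; P1 = a_1 + q1*a_0 = -4913/33876; P2 = a_2 + q1*a_1 + q2*a_0 = 4913/112920; P3 = a_3 + q1*a_2 + q2*a_1 = -4913/451680; P4 = a_4 + q1*a_3 + q2*a_2 = 4913/2710080.


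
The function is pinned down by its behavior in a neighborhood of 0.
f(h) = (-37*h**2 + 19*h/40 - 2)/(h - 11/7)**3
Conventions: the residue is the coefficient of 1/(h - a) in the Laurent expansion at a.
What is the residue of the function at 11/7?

At the order-3 pole 11/7 set g(h) = (h - (11/7))^3*f(h) = -37*h**2 + 19*h/40 - 2.
Order-3 pole: residue = g''(a)/2; g''(11/7) = -74, so the residue is -37.

The residue is -37.


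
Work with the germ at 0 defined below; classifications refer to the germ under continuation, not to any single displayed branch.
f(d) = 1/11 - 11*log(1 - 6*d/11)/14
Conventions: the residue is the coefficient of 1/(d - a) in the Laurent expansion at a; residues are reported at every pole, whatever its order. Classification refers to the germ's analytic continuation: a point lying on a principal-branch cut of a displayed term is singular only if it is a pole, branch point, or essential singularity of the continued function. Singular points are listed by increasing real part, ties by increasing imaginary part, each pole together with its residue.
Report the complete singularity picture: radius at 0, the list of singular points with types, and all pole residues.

Branch term (-11/14)*log(1 - d/(11/6)): its argument vanishes at d = 11/6, a logarithmic branch point, modulus 11/6.
The radius of convergence is the smallest modulus among the singular points: 11/6.

Radius of convergence at 0: 11/6.
At 11/6: a logarithmic branch point.


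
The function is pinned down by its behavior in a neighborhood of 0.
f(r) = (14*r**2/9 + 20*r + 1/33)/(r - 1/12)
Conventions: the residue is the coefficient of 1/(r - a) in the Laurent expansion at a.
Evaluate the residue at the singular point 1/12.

At the order-1 pole 1/12 set g(r) = (r - (1/12))*f(r) = 14*r**2/9 + 20*r + 1/33.
Simple pole: residue = g(a) at a = 1/12, which is 12173/7128.

The residue is 12173/7128.


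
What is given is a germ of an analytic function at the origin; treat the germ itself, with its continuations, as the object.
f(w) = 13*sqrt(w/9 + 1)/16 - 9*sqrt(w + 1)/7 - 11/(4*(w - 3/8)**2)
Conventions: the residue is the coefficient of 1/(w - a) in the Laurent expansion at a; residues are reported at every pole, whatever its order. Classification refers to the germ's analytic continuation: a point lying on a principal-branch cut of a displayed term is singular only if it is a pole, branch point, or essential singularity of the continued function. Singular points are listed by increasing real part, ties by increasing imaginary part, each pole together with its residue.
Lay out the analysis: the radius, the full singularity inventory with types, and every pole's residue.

Radius of convergence at 0: 3/8.
At -9: an algebraic (square-root) branch point.
At -1: an algebraic (square-root) branch point.
At 3/8: a pole of order 2; residue 0.

Denominator factor (w - 3/8)^2: pole of order 2 at 3/8, modulus 3/8.
Branch term (-9/7)*sqrt(1 - w/(-1)): its argument vanishes at w = -1, a square-root branch point, modulus 1.
Branch term (13/16)*sqrt(1 - w/(-9)): its argument vanishes at w = -9, a square-root branch point, modulus 9.
The radius of convergence is the smallest modulus among the singular points: 3/8.
The branch terms are analytic at 3/8 and contribute nothing to the residue; only the rational part matters.
At the order-2 pole 3/8 set g(w) = (w - (3/8))^2*(rational part) = -11/4.
Order-2 pole: residue = g'(a); g'(3/8) = 0, so the residue is 0.
List the singular points by increasing real part (a conjugate pair: the negative imaginary part first).


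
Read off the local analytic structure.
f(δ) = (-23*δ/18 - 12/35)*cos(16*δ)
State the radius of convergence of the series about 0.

The factor cos(16*δ) is entire and contributes no finite singular point.
The polynomial part has no poles.
No finite singular points: the Taylor series at 0 converges everywhere.

The radius of convergence is infinite.


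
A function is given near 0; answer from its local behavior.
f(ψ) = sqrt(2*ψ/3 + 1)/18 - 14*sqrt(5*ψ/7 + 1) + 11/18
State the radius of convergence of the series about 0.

The radius of convergence is 7/5.

Branch term (-14)*sqrt(1 - ψ/(-7/5)): its argument vanishes at ψ = -7/5, a square-root branch point, modulus 7/5.
Branch term (1/18)*sqrt(1 - ψ/(-3/2)): its argument vanishes at ψ = -3/2, a square-root branch point, modulus 3/2.
The radius of convergence is the smallest modulus among the singular points: 7/5.


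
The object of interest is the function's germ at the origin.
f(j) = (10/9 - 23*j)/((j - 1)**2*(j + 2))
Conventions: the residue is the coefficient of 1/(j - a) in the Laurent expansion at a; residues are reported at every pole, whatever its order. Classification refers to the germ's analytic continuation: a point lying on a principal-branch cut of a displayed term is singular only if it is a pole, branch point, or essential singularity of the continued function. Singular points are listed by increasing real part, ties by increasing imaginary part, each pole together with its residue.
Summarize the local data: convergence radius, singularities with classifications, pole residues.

Denominator factor (j + 2): pole of order 1 at -2, modulus 2.
Denominator factor (j - 1)^2: pole of order 2 at 1, modulus 1.
The radius of convergence is the smallest modulus among the singular points: 1.
At the order-1 pole -2 set g(j) = (j - (-2))*f(j) = (10/9 - 23*j)/(j - 1)**2.
Simple pole: residue = g(a) at a = -2, which is 424/81.
At the order-2 pole 1 set g(j) = (j - (1))^2*f(j) = (10/9 - 23*j)/(j + 2).
Order-2 pole: residue = g'(a); g'(1) = -424/81, so the residue is -424/81.
List the singular points by increasing real part (a conjugate pair: the negative imaginary part first).

Radius of convergence at 0: 1.
At -2: a pole of order 1; residue 424/81.
At 1: a pole of order 2; residue -424/81.


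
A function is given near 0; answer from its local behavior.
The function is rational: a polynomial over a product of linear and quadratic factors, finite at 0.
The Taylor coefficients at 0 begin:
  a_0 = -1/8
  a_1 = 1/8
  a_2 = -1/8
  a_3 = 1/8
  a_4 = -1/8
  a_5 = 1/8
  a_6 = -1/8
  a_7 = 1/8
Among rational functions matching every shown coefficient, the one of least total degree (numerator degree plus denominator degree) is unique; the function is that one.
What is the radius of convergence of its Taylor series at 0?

No rational of total degree below 1 reproduces all 8 coefficients; solving the [0/1] Pade equations on them gives f(v) = -1/(8*(v + 1)), whose expansion matches every shown term.
Denominator factor (v + 1): pole of order 1 at -1, modulus 1.
The radius of convergence is the smallest modulus among the singular points: 1.

The radius of convergence is 1.


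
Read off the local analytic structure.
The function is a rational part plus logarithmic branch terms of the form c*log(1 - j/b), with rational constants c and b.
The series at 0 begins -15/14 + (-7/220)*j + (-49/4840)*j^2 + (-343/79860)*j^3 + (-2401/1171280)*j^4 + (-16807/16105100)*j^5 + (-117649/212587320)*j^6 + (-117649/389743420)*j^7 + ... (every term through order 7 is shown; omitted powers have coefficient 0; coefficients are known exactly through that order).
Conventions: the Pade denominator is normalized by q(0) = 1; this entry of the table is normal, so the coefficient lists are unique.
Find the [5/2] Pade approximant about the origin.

The Pade approximant has numerator coefficients [-15/14, 1451/1540, -909/4840, -49/39930, -343/3513840, -2401/289891800]; denominator coefficients [1, -10/11, 70/363].

Taylor coefficients needed (read off): a_0 = -15/14, a_1 = -7/220, a_2 = -49/4840, a_3 = -343/79860, a_4 = -2401/1171280, a_5 = -16807/16105100, a_6 = -117649/212587320, a_7 = -117649/389743420.
Write the denominator as Q(j) = 1 + q1*j + q2*j^2. Requiring Q*f - P = O(j^8) with deg P <= 5 kills the coefficients of j^6..j^7 in Q*f:
  j^6: a_6 + q1*a_5 + q2*a_4 = 0, i.e. -117649/212587320 + (-16807/16105100)*q1 + (-2401/1171280)*q2 = 0.
  j^7: a_7 + q1*a_6 + q2*a_5 = 0, i.e. -117649/389743420 + (-117649/212587320)*q1 + (-16807/16105100)*q2 = 0.
Solving this linear system: q1 = -10/11, q2 = 70/363.
The numerator is Q*f truncated at degree 5: P0 = a_0 = -15/14; P1 = a_1 + q1*a_0 = 1451/1540; P2 = a_2 + q1*a_1 + q2*a_0 = -909/4840; P3 = a_3 + q1*a_2 + q2*a_1 = -49/39930; P4 = a_4 + q1*a_3 + q2*a_2 = -343/3513840; P5 = a_5 + q1*a_4 + q2*a_3 = -2401/289891800.
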